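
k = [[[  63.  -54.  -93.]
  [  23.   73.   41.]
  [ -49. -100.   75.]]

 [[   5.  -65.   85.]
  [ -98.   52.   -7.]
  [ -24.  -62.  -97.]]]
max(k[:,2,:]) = 75.0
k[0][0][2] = -93.0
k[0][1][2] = 41.0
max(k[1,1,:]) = 52.0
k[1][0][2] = 85.0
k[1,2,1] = -62.0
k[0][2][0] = -49.0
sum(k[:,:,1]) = -156.0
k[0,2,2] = 75.0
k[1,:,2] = [85.0, -7.0, -97.0]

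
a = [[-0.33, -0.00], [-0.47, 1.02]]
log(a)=[[(-1.11+3.14j), 0.00+0.00j], [(-0.39+1.09j), (0.02+0j)]]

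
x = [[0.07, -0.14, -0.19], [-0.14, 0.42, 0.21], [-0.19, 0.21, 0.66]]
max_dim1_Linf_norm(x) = 0.66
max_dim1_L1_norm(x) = 1.06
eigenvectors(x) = [[0.29, -0.95, 0.07],[-0.49, -0.21, -0.84],[-0.82, -0.21, 0.53]]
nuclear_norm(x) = 1.15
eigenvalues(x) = [0.85, -0.0, 0.3]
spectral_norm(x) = 0.85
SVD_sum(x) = [[0.07, -0.12, -0.2], [-0.12, 0.21, 0.34], [-0.20, 0.34, 0.58]] + [[0.00, -0.02, 0.01], [-0.02, 0.21, -0.13], [0.01, -0.13, 0.08]] + [[-0.00, -0.00, -0.0], [-0.00, -0.00, -0.0], [-0.00, -0.00, -0.0]]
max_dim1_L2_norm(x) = 0.72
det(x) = -0.00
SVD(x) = [[-0.29, 0.07, 0.95], [0.49, -0.84, 0.21], [0.82, 0.53, 0.21]] @ diag([0.8523273982753263, 0.30005388786934656, 0.002381286144672865]) @ [[-0.29, 0.49, 0.82], [0.07, -0.84, 0.53], [-0.95, -0.21, -0.21]]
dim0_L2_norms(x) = [0.25, 0.49, 0.72]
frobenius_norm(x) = 0.90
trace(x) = 1.15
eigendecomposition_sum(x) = [[0.07, -0.12, -0.2], [-0.12, 0.21, 0.34], [-0.20, 0.34, 0.58]] + [[-0.00, -0.00, -0.0], [-0.00, -0.00, -0.00], [-0.00, -0.0, -0.0]] + [[0.0,-0.02,0.01], [-0.02,0.21,-0.13], [0.01,-0.13,0.08]]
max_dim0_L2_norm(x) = 0.72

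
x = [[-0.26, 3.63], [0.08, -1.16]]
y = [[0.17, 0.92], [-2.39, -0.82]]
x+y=[[-0.09, 4.55], [-2.31, -1.98]]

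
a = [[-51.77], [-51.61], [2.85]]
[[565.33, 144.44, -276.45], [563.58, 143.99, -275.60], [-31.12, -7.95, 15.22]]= a@[[-10.92, -2.79, 5.34]]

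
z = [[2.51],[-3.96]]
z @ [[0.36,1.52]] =[[0.90, 3.82], [-1.43, -6.02]]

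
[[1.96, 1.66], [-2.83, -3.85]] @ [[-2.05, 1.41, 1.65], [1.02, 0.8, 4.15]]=[[-2.32, 4.09, 10.12], [1.87, -7.07, -20.65]]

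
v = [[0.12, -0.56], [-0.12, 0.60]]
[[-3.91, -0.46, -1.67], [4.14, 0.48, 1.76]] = v@[[-5.71, -1.28, -3.68], [5.75, 0.55, 2.20]]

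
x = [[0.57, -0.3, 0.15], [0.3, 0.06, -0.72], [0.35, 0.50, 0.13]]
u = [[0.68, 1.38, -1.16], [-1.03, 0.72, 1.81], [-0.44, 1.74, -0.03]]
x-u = [[-0.11, -1.68, 1.31], [1.33, -0.66, -2.53], [0.79, -1.24, 0.16]]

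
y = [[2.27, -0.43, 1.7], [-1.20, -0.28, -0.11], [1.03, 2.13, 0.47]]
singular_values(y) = [3.28, 2.12, 0.55]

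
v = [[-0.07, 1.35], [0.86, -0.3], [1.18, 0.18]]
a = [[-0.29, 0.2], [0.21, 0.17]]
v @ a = [[0.30, 0.22], [-0.31, 0.12], [-0.3, 0.27]]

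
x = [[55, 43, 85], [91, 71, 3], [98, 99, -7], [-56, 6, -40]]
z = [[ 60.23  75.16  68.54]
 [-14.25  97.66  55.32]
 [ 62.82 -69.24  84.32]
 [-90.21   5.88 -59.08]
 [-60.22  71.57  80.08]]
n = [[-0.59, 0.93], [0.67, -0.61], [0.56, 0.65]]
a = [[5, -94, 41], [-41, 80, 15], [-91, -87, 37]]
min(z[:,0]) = -90.21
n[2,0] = 0.562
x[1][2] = 3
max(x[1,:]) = 91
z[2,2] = 84.32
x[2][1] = 99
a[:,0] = [5, -41, -91]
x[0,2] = 85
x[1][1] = 71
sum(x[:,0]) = 188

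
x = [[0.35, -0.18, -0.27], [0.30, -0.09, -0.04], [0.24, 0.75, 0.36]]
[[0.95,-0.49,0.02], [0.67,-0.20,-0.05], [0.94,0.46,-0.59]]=x@[[2.39, -0.46, -0.36], [1.01, 0.27, -0.60], [-1.09, 1.02, -0.15]]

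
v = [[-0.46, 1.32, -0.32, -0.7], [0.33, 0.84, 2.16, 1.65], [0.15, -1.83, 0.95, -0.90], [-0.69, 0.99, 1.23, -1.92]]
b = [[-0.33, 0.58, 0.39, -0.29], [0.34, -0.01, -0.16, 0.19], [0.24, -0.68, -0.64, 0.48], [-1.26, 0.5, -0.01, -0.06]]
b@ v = [[0.6,-0.95,1.37,1.39], [-0.31,0.92,-0.05,-0.48], [-0.76,1.39,-1.56,-1.64], [0.78,-1.28,1.40,1.83]]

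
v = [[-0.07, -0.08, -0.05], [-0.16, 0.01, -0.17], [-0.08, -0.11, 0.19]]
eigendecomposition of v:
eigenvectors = [[-0.59, -0.57, 0.01], [-0.73, 0.76, -0.56], [-0.33, 0.30, 0.83]]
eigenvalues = [-0.2, 0.06, 0.26]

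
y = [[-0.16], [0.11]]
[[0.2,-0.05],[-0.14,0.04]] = y @ [[-1.24, 0.33]]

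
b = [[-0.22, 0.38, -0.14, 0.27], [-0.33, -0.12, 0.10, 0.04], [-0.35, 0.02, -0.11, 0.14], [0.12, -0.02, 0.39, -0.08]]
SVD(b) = [[-0.7, 0.35, -0.59, 0.21], [-0.22, -0.80, -0.02, 0.56], [-0.52, -0.38, 0.12, -0.75], [0.44, -0.30, -0.8, -0.28]] @ diag([0.6820377845944408, 0.4191937721202603, 0.32737811295682456, 0.004961144819847774]) @ [[0.68,-0.38,0.44,-0.45], [0.68,0.54,-0.49,0.08], [-0.01,-0.62,-0.75,-0.24], [-0.29,0.42,-0.07,-0.86]]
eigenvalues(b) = [(-0.52+0j), (-0.01+0.29j), (-0.01-0.29j), (0.01+0j)]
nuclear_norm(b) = 1.43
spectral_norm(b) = 0.68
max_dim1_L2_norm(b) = 0.53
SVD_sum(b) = [[-0.32, 0.18, -0.21, 0.21], [-0.1, 0.06, -0.07, 0.07], [-0.24, 0.13, -0.16, 0.16], [0.20, -0.11, 0.13, -0.13]] + [[0.10, 0.08, -0.07, 0.01], [-0.23, -0.18, 0.16, -0.03], [-0.11, -0.09, 0.08, -0.01], [-0.09, -0.07, 0.06, -0.01]] + [[0.0, 0.12, 0.14, 0.05],[0.00, 0.0, 0.0, 0.0],[-0.00, -0.03, -0.03, -0.01],[0.00, 0.16, 0.20, 0.06]] + [[-0.0, 0.00, -0.00, -0.0], [-0.0, 0.00, -0.00, -0.0], [0.0, -0.0, 0.00, 0.00], [0.00, -0.00, 0.00, 0.00]]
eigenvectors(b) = [[(0.45+0j), (-0.07-0.54j), (-0.07+0.54j), (0.29+0j)], [(0.29+0j), (0.56+0j), (0.56-0j), (-0.4+0j)], [0.58+0.00j, 0.40+0.04j, 0.40-0.04j, (0.09+0j)], [-0.62+0.00j, -0.05-0.48j, (-0.05+0.48j), (0.86+0j)]]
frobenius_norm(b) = 0.86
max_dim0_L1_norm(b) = 1.02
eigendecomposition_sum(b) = [[(-0.14-0j), 0.15+0.00j, (-0.22+0j), (0.14-0j)], [(-0.09-0j), 0.10+0.00j, -0.14+0.00j, 0.09-0.00j], [-0.18-0.00j, (0.2+0j), -0.28+0.00j, 0.18-0.00j], [(0.2+0j), (-0.21-0j), 0.30-0.00j, (-0.2+0j)]] + [[-0.04+0.12j, 0.11+0.09j, (0.04-0.13j), (0.06+0.02j)], [(-0.12-0.05j), -0.11+0.10j, (0.12+0.06j), (-0.02+0.06j)], [-0.08-0.05j, -0.09+0.07j, 0.09+0.05j, -0.02+0.04j], [-0.04+0.11j, (0.1+0.09j), (0.04-0.11j), 0.05+0.02j]] + [[(-0.04-0.12j), (0.11-0.09j), 0.04+0.13j, 0.06-0.02j], [(-0.12+0.05j), (-0.11-0.1j), (0.12-0.06j), (-0.02-0.06j)], [-0.08+0.05j, -0.09-0.07j, 0.09-0.05j, (-0.02-0.04j)], [(-0.04-0.11j), (0.1-0.09j), (0.04+0.11j), (0.05-0.02j)]] + [[-0.00+0.00j, (-0+0j), 0.00-0.00j, 0.00+0.00j], [0.00-0.00j, 0.00-0.00j, -0.01+0.00j, -0.00-0.00j], [(-0+0j), (-0+0j), -0j, 0j], [-0.00+0.00j, -0.01+0.00j, 0.01-0.00j, 0.01+0.00j]]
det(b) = -0.00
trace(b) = -0.53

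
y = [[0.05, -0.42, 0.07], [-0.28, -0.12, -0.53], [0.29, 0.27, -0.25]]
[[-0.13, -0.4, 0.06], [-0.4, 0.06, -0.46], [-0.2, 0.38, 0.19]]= y @[[-0.35, 0.12, 0.93], [0.41, 0.91, 0.04], [0.84, -0.39, 0.37]]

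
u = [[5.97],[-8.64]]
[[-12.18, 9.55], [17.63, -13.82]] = u @ [[-2.04, 1.60]]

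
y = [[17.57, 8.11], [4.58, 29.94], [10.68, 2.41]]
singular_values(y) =[33.29, 17.42]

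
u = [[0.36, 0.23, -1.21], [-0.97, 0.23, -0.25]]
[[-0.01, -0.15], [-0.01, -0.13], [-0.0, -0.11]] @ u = [[0.14, -0.04, 0.05], [0.12, -0.03, 0.04], [0.11, -0.03, 0.03]]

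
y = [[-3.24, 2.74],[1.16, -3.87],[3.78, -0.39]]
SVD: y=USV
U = [[-0.68, -0.03], [0.55, -0.69], [0.49, 0.72]]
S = [6.27, 3.07]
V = [[0.75, -0.66], [0.66, 0.75]]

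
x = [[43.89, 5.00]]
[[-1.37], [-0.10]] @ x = [[-60.13, -6.85], [-4.39, -0.50]]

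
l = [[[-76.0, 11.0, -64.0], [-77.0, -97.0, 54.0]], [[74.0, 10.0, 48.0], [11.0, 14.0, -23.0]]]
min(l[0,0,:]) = -76.0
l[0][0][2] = -64.0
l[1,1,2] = -23.0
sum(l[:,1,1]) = -83.0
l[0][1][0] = -77.0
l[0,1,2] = 54.0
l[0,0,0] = -76.0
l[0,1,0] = -77.0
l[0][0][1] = 11.0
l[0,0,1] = 11.0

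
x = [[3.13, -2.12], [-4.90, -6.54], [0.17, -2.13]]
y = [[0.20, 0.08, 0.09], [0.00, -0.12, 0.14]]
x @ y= [[0.63, 0.5, -0.02], [-0.98, 0.39, -1.36], [0.03, 0.27, -0.28]]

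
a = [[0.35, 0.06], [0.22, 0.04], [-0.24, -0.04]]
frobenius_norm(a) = 0.49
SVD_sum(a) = [[0.35, 0.06], [0.22, 0.04], [-0.24, -0.04]] + [[0.0, -0.00],[-0.00, 0.00],[-0.0, 0.0]]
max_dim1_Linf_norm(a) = 0.35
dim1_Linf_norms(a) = [0.35, 0.22, 0.24]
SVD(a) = [[-0.73, 0.14], [-0.46, -0.82], [0.5, -0.55]] @ diag([0.4850710051052512, 0.0024738646247050343]) @ [[-0.99, -0.17], [0.17, -0.99]]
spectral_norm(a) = 0.49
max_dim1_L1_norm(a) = 0.41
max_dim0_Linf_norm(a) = 0.35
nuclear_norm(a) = 0.49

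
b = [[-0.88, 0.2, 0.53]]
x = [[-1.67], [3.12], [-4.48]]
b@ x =[[-0.28]]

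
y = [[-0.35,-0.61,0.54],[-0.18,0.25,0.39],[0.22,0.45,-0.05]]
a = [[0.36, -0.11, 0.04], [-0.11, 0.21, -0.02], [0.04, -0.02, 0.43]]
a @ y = [[-0.1, -0.23, 0.15], [-0.00, 0.11, 0.02], [0.08, 0.16, -0.01]]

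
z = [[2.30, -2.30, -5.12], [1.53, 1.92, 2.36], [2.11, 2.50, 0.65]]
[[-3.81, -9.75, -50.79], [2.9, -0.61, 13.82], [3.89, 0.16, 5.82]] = z @ [[-0.11, -2.83, -5.65],[1.66, 2.59, 5.86],[-0.05, -0.53, 4.75]]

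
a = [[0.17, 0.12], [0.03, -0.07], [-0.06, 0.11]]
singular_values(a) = [0.21, 0.14]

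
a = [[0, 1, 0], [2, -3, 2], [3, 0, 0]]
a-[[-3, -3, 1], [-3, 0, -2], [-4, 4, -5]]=[[3, 4, -1], [5, -3, 4], [7, -4, 5]]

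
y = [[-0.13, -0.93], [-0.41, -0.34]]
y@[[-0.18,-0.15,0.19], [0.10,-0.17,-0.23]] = [[-0.07, 0.18, 0.19], [0.04, 0.12, 0.0]]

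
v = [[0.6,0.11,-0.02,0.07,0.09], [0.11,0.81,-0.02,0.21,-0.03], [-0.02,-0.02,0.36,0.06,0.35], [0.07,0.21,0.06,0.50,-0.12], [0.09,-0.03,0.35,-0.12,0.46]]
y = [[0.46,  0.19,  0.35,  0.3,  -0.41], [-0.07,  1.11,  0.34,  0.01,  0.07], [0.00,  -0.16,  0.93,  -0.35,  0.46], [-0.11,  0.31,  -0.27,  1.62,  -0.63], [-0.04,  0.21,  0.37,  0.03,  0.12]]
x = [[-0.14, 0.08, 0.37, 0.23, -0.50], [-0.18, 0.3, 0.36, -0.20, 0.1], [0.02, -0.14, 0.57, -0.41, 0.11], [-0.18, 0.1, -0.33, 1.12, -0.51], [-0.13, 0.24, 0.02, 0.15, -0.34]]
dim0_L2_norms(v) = [0.62, 0.84, 0.51, 0.56, 0.6]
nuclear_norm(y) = 4.70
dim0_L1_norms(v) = [0.89, 1.18, 0.81, 0.96, 1.05]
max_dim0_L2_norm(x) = 1.24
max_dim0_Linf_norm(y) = 1.62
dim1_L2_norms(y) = [0.79, 1.17, 1.11, 1.79, 0.44]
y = v + x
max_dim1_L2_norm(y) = 1.79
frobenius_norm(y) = 2.57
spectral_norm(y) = 1.97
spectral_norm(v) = 0.97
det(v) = 0.00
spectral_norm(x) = 1.50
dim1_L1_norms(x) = [1.32, 1.14, 1.25, 2.24, 0.88]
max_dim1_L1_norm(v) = 1.18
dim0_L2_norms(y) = [0.48, 1.2, 1.15, 1.68, 0.89]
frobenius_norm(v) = 1.42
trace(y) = 4.24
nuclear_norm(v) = 2.73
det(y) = -0.01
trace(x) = 1.51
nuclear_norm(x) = 2.98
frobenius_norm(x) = 1.78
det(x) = -0.00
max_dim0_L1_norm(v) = 1.18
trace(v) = 2.73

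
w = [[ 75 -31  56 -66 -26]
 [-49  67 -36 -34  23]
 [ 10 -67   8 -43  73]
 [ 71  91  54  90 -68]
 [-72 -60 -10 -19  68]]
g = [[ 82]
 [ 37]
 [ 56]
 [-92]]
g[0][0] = 82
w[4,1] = -60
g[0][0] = 82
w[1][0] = -49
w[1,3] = -34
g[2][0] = 56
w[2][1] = -67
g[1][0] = 37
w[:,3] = [-66, -34, -43, 90, -19]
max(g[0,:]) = 82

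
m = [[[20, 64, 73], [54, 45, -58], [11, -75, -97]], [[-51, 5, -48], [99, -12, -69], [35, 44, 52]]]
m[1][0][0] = -51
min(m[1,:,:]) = -69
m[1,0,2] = -48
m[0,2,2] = -97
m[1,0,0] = -51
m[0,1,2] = -58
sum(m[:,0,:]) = 63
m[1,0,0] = -51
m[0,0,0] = 20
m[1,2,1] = 44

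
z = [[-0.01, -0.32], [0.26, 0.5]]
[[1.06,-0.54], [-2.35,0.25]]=z@[[-2.84, -2.43], [-3.22, 1.77]]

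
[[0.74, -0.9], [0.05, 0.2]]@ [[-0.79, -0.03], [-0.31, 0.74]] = [[-0.31,  -0.69], [-0.1,  0.15]]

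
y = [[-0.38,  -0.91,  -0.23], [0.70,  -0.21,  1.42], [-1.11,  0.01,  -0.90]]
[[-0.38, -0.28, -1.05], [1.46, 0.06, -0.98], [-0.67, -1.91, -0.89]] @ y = [[1.11, 0.39, 0.63],[0.58, -1.35, 0.63],[-0.09, 1.00, -1.76]]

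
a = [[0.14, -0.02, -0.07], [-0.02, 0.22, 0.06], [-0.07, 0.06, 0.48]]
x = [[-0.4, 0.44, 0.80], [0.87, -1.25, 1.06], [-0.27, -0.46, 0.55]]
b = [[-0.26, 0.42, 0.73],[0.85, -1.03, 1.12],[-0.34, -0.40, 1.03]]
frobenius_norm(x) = 2.24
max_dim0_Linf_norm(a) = 0.48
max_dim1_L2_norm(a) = 0.49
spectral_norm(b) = 1.95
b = x + a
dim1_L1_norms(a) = [0.23, 0.3, 0.61]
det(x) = -0.85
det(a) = 0.01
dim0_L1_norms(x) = [1.54, 2.15, 2.41]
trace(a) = 0.84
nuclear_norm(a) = 0.84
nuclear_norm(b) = 3.45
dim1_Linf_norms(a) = [0.14, 0.22, 0.48]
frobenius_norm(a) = 0.56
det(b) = -0.87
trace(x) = -1.10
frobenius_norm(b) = 2.27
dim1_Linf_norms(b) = [0.73, 1.12, 1.03]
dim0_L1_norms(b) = [1.45, 1.85, 2.88]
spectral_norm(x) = 1.93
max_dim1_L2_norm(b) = 1.74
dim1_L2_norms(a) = [0.16, 0.23, 0.49]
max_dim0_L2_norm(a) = 0.49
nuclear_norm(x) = 3.41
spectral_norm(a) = 0.51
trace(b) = -0.26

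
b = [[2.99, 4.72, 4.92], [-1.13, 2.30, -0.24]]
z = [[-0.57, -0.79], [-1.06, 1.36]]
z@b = [[-0.81, -4.51, -2.61],[-4.71, -1.88, -5.54]]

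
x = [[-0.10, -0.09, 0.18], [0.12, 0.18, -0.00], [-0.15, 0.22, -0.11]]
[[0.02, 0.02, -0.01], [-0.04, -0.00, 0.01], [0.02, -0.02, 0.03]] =x@ [[-0.22, 0.01, -0.05], [-0.08, -0.01, 0.11], [-0.03, 0.13, -0.03]]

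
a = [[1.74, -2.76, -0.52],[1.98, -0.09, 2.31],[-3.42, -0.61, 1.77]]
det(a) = 34.440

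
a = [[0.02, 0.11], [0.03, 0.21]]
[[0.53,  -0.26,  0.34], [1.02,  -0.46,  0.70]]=a @ [[-0.83, -3.42, -5.25], [4.96, -1.71, 4.07]]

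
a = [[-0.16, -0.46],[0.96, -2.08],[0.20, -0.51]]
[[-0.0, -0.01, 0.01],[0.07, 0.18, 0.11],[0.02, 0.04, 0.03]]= a@[[0.05,0.12,0.05], [-0.01,-0.03,-0.03]]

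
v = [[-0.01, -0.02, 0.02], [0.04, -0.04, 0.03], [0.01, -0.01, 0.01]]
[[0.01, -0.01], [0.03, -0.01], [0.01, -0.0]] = v @ [[0.29,0.12], [-0.41,0.03], [0.23,-0.34]]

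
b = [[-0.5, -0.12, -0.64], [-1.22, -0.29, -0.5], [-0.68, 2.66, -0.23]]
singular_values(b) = [2.76, 1.54, 0.35]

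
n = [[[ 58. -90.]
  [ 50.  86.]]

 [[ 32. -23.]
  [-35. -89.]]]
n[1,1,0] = -35.0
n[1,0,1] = -23.0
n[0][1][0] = 50.0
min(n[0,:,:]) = -90.0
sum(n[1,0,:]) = 9.0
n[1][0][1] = -23.0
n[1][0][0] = 32.0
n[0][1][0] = 50.0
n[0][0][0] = 58.0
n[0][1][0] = 50.0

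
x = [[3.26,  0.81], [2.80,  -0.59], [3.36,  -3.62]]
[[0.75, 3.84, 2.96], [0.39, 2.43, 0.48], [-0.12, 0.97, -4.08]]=x @ [[0.18,1.01,0.51], [0.2,0.67,1.6]]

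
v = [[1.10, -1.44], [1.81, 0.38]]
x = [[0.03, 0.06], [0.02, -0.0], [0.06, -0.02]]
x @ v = [[0.14, -0.02],[0.02, -0.03],[0.03, -0.09]]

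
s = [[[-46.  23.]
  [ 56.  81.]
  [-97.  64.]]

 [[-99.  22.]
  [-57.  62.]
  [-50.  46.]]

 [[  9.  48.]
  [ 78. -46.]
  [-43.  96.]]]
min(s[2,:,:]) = -46.0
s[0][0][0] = -46.0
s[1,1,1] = 62.0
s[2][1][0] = 78.0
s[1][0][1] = 22.0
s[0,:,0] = [-46.0, 56.0, -97.0]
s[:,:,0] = [[-46.0, 56.0, -97.0], [-99.0, -57.0, -50.0], [9.0, 78.0, -43.0]]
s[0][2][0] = -97.0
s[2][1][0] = 78.0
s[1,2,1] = 46.0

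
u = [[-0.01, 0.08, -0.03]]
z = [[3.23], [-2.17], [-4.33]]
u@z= [[-0.08]]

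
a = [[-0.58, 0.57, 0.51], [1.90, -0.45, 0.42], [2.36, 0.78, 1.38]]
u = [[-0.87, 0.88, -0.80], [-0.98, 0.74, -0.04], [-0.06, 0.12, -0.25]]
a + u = [[-1.45,  1.45,  -0.29],[0.92,  0.29,  0.38],[2.30,  0.9,  1.13]]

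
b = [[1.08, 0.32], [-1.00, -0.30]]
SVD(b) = [[-0.73,  0.68],[0.68,  0.73]] @ diag([1.535836324896126, 0.002604444194449283]) @ [[-0.96, -0.29], [0.29, -0.96]]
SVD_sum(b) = [[1.08, 0.32],  [-1.00, -0.30]] + [[0.00, -0.00], [0.00, -0.00]]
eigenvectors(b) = [[0.74, -0.28], [-0.68, 0.96]]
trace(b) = 0.78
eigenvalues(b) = [0.79, -0.01]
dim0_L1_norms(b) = [2.08, 0.62]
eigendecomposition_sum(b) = [[1.08, 0.32], [-0.99, -0.29]] + [[0.00, 0.0], [-0.01, -0.01]]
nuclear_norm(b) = 1.54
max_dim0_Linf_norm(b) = 1.08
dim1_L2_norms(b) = [1.13, 1.04]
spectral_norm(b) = 1.54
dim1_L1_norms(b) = [1.4, 1.3]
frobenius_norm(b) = 1.54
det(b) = -0.00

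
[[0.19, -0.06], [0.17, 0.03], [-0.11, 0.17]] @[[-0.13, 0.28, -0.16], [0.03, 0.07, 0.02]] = [[-0.03, 0.05, -0.03], [-0.02, 0.05, -0.03], [0.02, -0.02, 0.02]]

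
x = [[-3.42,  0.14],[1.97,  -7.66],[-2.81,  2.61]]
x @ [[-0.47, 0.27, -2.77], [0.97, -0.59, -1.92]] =[[1.74, -1.01, 9.2], [-8.36, 5.05, 9.25], [3.85, -2.30, 2.77]]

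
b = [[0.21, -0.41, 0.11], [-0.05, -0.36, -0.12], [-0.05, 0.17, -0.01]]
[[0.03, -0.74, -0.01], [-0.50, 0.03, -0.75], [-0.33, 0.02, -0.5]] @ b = [[0.04,0.25,0.09], [-0.07,0.07,-0.05], [-0.05,0.04,-0.03]]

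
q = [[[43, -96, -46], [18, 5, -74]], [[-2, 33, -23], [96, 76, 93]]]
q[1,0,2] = -23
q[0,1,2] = -74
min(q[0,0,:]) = -96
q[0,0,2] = -46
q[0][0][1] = -96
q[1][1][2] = 93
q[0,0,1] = -96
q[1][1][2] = 93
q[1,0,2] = -23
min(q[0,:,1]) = -96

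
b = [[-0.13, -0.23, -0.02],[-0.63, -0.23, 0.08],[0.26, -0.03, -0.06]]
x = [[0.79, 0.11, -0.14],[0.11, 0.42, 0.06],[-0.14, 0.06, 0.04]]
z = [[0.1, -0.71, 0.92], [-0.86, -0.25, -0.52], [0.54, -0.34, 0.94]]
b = z @ x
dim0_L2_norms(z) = [1.02, 0.83, 1.41]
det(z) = -0.02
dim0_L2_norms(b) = [0.69, 0.33, 0.1]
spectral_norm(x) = 0.84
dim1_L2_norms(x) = [0.81, 0.44, 0.16]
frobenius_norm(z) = 1.93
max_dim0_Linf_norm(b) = 0.63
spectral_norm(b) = 0.74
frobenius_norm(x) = 0.93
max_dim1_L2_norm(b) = 0.68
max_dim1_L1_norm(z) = 1.82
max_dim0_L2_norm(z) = 1.41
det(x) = -0.00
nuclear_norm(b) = 0.96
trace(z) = 0.79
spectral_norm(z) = 1.71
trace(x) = 1.25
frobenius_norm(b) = 0.77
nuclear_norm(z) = 2.62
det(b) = 0.00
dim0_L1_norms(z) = [1.5, 1.3, 2.38]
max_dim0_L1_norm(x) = 1.04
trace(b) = -0.42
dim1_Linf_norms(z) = [0.92, 0.86, 0.94]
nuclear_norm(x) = 1.25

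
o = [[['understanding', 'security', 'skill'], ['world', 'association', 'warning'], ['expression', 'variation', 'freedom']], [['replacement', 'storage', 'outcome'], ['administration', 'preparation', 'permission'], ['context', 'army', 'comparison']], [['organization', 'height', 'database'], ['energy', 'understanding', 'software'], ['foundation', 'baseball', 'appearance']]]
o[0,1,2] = 'warning'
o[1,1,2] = 'permission'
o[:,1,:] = [['world', 'association', 'warning'], ['administration', 'preparation', 'permission'], ['energy', 'understanding', 'software']]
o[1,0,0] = 'replacement'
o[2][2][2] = 'appearance'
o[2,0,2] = 'database'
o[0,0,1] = 'security'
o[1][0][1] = 'storage'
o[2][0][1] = 'height'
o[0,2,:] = ['expression', 'variation', 'freedom']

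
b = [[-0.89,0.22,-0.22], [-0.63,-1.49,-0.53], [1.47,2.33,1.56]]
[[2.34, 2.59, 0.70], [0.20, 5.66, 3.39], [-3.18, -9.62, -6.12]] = b@[[-1.52, -3.96, -1.11], [1.55, -2.68, -1.67], [-2.92, 1.57, -0.38]]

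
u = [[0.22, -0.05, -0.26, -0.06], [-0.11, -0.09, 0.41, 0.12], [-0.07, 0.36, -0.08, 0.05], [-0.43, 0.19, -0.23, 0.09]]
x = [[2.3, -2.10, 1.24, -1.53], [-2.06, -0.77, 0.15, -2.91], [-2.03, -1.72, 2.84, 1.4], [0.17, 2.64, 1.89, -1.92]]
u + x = [[2.52, -2.15, 0.98, -1.59], [-2.17, -0.86, 0.56, -2.79], [-2.10, -1.36, 2.76, 1.45], [-0.26, 2.83, 1.66, -1.83]]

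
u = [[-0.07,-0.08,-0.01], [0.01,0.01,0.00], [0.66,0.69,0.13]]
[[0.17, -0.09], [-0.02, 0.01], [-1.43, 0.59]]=u @ [[1.55, -0.23], [-3.18, 1.67], [-1.96, -3.17]]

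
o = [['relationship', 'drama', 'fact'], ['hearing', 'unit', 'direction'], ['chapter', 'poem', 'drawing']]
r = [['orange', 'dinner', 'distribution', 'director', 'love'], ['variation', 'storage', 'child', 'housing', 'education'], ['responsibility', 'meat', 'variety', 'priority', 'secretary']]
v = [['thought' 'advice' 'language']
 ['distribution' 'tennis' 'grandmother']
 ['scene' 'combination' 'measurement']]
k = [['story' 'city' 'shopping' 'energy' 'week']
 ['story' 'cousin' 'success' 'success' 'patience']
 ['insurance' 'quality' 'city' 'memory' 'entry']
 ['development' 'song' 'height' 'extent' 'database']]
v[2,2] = 'measurement'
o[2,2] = 'drawing'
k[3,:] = ['development', 'song', 'height', 'extent', 'database']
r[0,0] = 'orange'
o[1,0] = 'hearing'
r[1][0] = 'variation'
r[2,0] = 'responsibility'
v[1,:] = ['distribution', 'tennis', 'grandmother']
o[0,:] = ['relationship', 'drama', 'fact']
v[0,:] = ['thought', 'advice', 'language']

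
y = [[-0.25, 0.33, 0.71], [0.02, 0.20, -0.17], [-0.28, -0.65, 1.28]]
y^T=[[-0.25, 0.02, -0.28], [0.33, 0.20, -0.65], [0.71, -0.17, 1.28]]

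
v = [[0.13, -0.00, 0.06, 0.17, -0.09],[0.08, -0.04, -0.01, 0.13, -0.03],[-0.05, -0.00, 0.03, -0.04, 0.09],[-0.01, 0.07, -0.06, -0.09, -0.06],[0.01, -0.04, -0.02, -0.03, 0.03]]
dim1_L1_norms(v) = [0.45, 0.29, 0.21, 0.29, 0.13]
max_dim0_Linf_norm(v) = 0.17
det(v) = -0.00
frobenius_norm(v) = 0.35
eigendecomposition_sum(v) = [[(0.02-0j),-0.04-0.00j,(0.02+0j),0.07+0.00j,0.02-0.00j], [(0.02-0j),(-0.05-0j),0.02+0.00j,0.08+0.00j,0.02-0.00j], [(-0+0j),0.00+0.00j,-0.00-0.00j,-0.00-0.00j,-0.00+0.00j], [-0.03+0.00j,0.06+0.00j,(-0.03-0j),(-0.11-0j),-0.03+0.00j], [-0.00+0.00j,0j,(-0-0j),(-0-0j),-0.00+0.00j]] + [[0.08+0.00j, (0.06-0j), -0j, 0.10+0.00j, (-0.11+0j)], [(0.05+0j), 0.04-0.00j, -0j, (0.06+0j), -0.07+0.00j], [-0.05-0.00j, -0.03+0.00j, (-0+0j), (-0.06+0j), (0.06-0j)], [(0.02+0j), 0.02-0.00j, 0.00-0.00j, (0.03+0j), -0.03+0.00j], [-0.01-0.00j, -0.01+0.00j, -0.00+0.00j, -0.01+0.00j, 0.01-0.00j]] + [[(0.02-0j), -0.01+0.00j, (0.03+0j), 0.01+0.00j, (0.03+0j)],[-0j, -0.00+0.00j, 0j, 0.00+0.00j, 0j],[(0.01-0j), (-0+0j), 0.01+0.00j, 0j, 0.01+0.00j],[(-0.01+0j), 0j, (-0.01-0j), -0.00+0.00j, (-0.01+0j)],[(0.01-0j), (-0+0j), 0.01+0.00j, 0j, (0.01+0j)]] + [[0.00+0.00j, (-0.01-0.01j), 0.00-0.01j, (-0-0.01j), -0.01+0.00j], [-0.01j, -0.01+0.01j, -0.02+0.00j, (-0.01+0j), (0.01+0.01j)], [(-0.01+0j), 0.02+0.01j, (0.01+0.02j), 0.01+0.01j, 0.01-0.02j], [0.00-0.00j, (-0.01+0.01j), -0.01+0.00j, (-0+0j), (0.01+0.01j)], [-0j, -0.02+0.00j, -0.02-0.01j, (-0.01-0j), 0.00+0.02j]] + [[-0j, -0.01+0.01j, 0.01j, (-0+0.01j), (-0.01-0j)], [0.00+0.01j, (-0.01-0.01j), -0.02-0.00j, (-0.01-0j), (0.01-0.01j)], [-0.01-0.00j, (0.02-0.01j), (0.01-0.02j), (0.01-0.01j), 0.01+0.02j], [0j, (-0.01-0.01j), (-0.01-0j), (-0-0j), (0.01-0.01j)], [0.00+0.00j, -0.02-0.00j, (-0.02+0.01j), -0.01+0.00j, -0.02j]]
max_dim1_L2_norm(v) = 0.24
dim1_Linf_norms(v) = [0.17, 0.13, 0.09, 0.09, 0.04]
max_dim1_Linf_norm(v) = 0.17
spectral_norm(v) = 0.30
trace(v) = 0.06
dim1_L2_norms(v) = [0.24, 0.16, 0.11, 0.14, 0.06]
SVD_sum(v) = [[0.12, -0.03, 0.04, 0.18, -0.08], [0.08, -0.02, 0.03, 0.12, -0.05], [-0.04, 0.01, -0.01, -0.06, 0.03], [-0.04, 0.01, -0.01, -0.06, 0.02], [-0.01, 0.0, -0.00, -0.02, 0.01]] + [[0.00, 0.01, -0.01, -0.01, -0.01], [-0.0, -0.01, 0.01, 0.0, 0.01], [-0.01, -0.03, 0.03, 0.02, 0.06], [0.02, 0.06, -0.04, -0.03, -0.09], [-0.00, -0.01, 0.01, 0.01, 0.02]] + [[-0.01,0.02,0.02,0.0,-0.0], [0.01,-0.03,-0.03,-0.00,0.00], [-0.01,0.02,0.02,0.0,-0.0], [0.0,-0.00,-0.0,-0.0,0.00], [0.01,-0.03,-0.03,-0.0,0.00]] + [[0.01, -0.0, 0.01, -0.01, 0.00], [-0.01, 0.00, -0.01, 0.01, -0.0], [0.00, -0.0, 0.0, -0.0, 0.00], [0.00, -0.0, 0.00, -0.00, 0.00], [0.02, -0.01, 0.01, -0.01, 0.0]] + [[0.00, 0.0, -0.0, 0.0, 0.00], [0.00, 0.01, -0.00, 0.00, 0.01], [0.01, 0.01, -0.01, 0.0, 0.01], [0.0, 0.01, -0.00, 0.00, 0.01], [0.00, 0.00, -0.0, 0.00, 0.0]]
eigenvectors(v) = [[-0.44+0.00j, (-0.74+0j), (0.8+0j), 0.28+0.25j, (0.28-0.25j)], [(-0.55+0j), -0.48+0.00j, 0.11+0.00j, (0.24-0.44j), (0.24+0.44j)], [0.02+0.00j, 0.41+0.00j, 0.33+0.00j, -0.54+0.00j, (-0.54-0j)], [(0.71+0j), (-0.22+0j), (-0.31+0j), 0.12-0.26j, 0.12+0.26j], [(0.02+0j), (0.08+0j), 0.37+0.00j, 0.40-0.27j, (0.4+0.27j)]]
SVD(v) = [[-0.78, 0.13, 0.42, -0.44, 0.10], [-0.51, -0.11, -0.56, 0.44, 0.46], [0.27, -0.51, 0.37, -0.1, 0.72], [0.24, 0.83, -0.03, -0.09, 0.50], [0.09, -0.16, -0.61, -0.77, 0.06]] @ diag([0.3033965654278026, 0.14709668447364302, 0.07328904763553311, 0.03304489270860548, 0.02344866874745642]) @ [[-0.52, 0.11, -0.16, -0.77, 0.32], [0.16, 0.47, -0.36, -0.28, -0.74], [-0.21, 0.61, 0.76, 0.05, -0.05], [-0.69, 0.21, -0.40, 0.56, -0.04], [0.43, 0.59, -0.33, 0.11, 0.59]]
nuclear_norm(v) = 0.58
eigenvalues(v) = [(-0.14+0j), (0.16+0j), (0.05+0j), (-0+0.05j), (-0-0.05j)]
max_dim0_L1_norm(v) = 0.46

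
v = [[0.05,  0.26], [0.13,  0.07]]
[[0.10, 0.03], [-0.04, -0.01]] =v @ [[-0.55,-0.18], [0.49,0.16]]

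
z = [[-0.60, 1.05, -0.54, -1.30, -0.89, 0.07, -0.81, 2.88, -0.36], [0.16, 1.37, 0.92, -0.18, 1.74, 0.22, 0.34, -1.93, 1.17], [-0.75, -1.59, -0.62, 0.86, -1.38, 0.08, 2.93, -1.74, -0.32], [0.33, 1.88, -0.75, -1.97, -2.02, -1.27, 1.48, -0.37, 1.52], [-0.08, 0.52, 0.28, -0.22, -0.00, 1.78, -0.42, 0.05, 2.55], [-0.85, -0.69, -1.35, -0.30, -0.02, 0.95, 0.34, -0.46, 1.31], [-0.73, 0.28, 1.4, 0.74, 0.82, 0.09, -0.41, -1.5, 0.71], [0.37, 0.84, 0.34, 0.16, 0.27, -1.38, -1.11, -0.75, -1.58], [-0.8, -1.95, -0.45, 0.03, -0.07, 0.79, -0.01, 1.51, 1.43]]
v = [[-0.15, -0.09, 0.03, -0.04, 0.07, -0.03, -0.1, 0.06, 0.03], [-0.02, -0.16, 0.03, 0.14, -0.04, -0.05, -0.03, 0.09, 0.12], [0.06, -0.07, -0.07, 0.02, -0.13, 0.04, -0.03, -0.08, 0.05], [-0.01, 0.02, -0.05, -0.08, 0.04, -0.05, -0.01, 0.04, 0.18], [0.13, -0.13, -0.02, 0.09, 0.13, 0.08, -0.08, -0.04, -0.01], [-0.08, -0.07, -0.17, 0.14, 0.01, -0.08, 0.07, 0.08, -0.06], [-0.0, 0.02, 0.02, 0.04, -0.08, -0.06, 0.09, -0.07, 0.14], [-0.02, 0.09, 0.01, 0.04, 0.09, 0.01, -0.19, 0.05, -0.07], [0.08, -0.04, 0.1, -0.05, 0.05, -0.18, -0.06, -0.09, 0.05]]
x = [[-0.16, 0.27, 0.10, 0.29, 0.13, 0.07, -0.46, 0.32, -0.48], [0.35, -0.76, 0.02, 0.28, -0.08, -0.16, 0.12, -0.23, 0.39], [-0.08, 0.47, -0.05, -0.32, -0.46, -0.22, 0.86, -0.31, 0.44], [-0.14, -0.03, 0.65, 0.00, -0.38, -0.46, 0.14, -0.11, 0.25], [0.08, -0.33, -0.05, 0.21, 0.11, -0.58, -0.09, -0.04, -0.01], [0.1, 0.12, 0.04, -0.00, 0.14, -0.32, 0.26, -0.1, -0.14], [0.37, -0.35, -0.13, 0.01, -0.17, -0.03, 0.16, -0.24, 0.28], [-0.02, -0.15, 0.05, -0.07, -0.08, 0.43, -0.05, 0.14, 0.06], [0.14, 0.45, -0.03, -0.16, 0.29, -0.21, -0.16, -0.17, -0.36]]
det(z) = 0.34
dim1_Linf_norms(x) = [0.48, 0.76, 0.86, 0.65, 0.58, 0.32, 0.37, 0.43, 0.45]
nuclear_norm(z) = 24.42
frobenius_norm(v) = 0.74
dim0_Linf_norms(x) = [0.37, 0.76, 0.65, 0.32, 0.46, 0.58, 0.86, 0.32, 0.48]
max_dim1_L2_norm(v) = 0.28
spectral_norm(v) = 0.35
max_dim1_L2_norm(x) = 1.27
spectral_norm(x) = 1.63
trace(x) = -1.24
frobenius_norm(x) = 2.52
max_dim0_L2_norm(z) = 4.53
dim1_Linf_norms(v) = [0.15, 0.16, 0.13, 0.18, 0.13, 0.17, 0.14, 0.19, 0.18]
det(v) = -0.00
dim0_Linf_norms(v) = [0.15, 0.16, 0.17, 0.14, 0.13, 0.18, 0.19, 0.09, 0.18]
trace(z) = -0.60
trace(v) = -0.22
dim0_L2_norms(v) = [0.24, 0.27, 0.22, 0.25, 0.24, 0.24, 0.27, 0.21, 0.28]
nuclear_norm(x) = 5.75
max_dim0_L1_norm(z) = 11.19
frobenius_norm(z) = 10.03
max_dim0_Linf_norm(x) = 0.86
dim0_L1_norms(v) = [0.55, 0.69, 0.5, 0.64, 0.64, 0.58, 0.66, 0.6, 0.71]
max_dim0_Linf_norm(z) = 2.93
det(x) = 0.00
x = z @ v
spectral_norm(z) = 5.25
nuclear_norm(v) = 2.04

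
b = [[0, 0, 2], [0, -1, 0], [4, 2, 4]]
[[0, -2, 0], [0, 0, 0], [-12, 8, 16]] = b@[[-3, 3, 4], [0, 0, 0], [0, -1, 0]]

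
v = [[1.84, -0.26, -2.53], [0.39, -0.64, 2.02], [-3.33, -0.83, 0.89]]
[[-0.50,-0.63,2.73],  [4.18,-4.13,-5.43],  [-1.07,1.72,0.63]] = v @ [[1.14, -1.39, -1.09], [-1.96, 2.42, 1.45], [1.23, -1.01, -2.02]]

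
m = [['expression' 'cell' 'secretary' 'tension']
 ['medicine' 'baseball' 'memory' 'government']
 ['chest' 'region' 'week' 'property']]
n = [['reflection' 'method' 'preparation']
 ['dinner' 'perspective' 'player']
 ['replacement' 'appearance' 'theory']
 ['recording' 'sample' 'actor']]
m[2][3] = 'property'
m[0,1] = 'cell'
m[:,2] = ['secretary', 'memory', 'week']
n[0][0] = 'reflection'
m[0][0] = 'expression'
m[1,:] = ['medicine', 'baseball', 'memory', 'government']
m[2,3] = 'property'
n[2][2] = 'theory'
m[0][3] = 'tension'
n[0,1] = 'method'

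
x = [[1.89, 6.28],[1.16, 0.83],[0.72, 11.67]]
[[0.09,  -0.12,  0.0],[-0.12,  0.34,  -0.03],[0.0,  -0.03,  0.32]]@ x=[[0.03, 0.47], [0.15, -0.82], [0.2, 3.71]]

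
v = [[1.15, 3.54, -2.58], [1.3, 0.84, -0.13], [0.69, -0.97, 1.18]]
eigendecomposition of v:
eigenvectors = [[-0.86, -0.34, -0.26], [-0.5, 0.62, 0.62], [-0.06, 0.70, 0.74]]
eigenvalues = [3.05, -0.01, 0.13]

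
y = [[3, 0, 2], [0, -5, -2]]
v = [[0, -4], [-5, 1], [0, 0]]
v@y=[[0, 20, 8], [-15, -5, -12], [0, 0, 0]]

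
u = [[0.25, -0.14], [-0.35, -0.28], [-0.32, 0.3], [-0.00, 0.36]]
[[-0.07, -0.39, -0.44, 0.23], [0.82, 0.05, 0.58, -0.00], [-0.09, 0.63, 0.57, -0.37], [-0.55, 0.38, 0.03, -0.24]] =u @ [[-1.13,-0.99,-1.71,0.54], [-1.52,1.05,0.07,-0.67]]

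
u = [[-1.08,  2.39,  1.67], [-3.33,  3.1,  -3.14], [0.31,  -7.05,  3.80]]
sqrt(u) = [[1.01, 1.28, 0.83], [-1.24, 1.94, -0.56], [-0.61, -1.66, 1.84]]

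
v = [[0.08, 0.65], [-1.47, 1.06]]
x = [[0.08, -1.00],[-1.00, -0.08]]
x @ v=[[1.48,-1.01], [0.04,-0.73]]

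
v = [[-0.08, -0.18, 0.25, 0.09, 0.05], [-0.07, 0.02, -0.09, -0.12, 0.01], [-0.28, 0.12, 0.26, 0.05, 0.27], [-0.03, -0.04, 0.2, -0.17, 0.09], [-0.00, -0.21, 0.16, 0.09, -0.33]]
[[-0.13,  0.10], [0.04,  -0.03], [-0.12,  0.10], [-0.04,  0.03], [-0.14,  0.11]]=v@[[0.24, -0.19], [0.05, -0.04], [-0.37, 0.29], [-0.18, 0.14], [0.16, -0.13]]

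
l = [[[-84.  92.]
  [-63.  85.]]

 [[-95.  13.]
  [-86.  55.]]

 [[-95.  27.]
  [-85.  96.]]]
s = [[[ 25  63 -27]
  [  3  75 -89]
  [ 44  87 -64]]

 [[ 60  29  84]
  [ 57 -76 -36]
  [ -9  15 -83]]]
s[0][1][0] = 3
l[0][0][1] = 92.0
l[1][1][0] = -86.0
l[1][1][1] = 55.0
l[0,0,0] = -84.0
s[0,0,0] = 25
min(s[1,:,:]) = -83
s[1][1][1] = -76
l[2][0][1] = 27.0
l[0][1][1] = 85.0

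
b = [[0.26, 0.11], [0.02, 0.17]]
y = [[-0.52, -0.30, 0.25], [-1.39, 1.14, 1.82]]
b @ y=[[-0.29,0.05,0.27], [-0.25,0.19,0.31]]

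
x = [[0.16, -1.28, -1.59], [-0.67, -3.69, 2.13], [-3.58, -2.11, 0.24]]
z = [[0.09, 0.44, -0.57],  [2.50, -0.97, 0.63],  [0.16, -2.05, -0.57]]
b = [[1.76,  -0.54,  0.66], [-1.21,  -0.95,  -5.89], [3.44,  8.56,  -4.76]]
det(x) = 28.89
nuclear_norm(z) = 5.49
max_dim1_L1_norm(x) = 6.49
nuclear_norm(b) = 18.13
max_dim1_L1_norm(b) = 16.76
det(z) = 3.67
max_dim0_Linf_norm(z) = 2.5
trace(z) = -1.45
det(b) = 106.07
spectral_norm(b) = 10.54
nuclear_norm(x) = 10.06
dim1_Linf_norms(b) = [1.76, 5.89, 8.56]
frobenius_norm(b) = 12.19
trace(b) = -3.95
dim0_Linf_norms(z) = [2.5, 2.05, 0.63]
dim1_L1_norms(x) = [3.03, 6.49, 5.93]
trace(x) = -3.29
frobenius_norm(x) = 6.33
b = z @ x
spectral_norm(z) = 2.95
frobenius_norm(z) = 3.56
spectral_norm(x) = 5.37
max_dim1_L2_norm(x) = 4.31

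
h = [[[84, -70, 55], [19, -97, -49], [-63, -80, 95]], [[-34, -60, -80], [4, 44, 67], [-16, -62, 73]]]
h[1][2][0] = -16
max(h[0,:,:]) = 95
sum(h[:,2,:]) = -53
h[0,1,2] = -49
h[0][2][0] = -63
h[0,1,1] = -97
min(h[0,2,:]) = -80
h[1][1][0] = 4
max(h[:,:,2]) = 95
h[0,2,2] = 95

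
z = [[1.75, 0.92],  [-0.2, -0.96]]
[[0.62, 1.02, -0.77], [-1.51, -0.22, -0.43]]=z @ [[-0.53,  0.52,  -0.76], [1.68,  0.12,  0.61]]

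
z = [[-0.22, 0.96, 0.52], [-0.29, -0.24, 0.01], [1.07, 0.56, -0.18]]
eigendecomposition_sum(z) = [[-0.37, 0.32, 0.29], [-0.2, 0.17, 0.16], [0.78, -0.69, -0.63]] + [[0.14, 0.62, 0.22], [-0.09, -0.39, -0.14], [0.28, 1.21, 0.43]] + [[0.00, 0.02, 0.01], [-0.0, -0.02, -0.01], [0.0, 0.05, 0.01]]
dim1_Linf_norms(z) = [0.96, 0.29, 1.07]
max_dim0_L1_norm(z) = 1.76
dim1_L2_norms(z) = [1.11, 0.38, 1.22]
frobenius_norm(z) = 1.70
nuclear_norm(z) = 2.38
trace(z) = -0.64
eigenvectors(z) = [[-0.41, -0.44, -0.34], [-0.22, 0.28, 0.39], [0.88, -0.85, -0.86]]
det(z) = 0.00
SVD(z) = [[0.44,0.89,0.08],[-0.28,0.06,0.96],[0.85,-0.44,0.28]] @ diag([1.321505060559444, 1.0614725106215965, 0.0006957804720474653]) @ [[0.68, 0.73, 0.06], [-0.65, 0.56, 0.51], [0.35, -0.38, 0.86]]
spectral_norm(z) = 1.32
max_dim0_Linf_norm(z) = 1.07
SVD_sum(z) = [[0.4, 0.43, 0.03], [-0.25, -0.27, -0.02], [0.76, 0.83, 0.06]] + [[-0.62, 0.53, 0.49], [-0.04, 0.03, 0.03], [0.31, -0.27, -0.24]] + [[0.00, -0.00, 0.00], [0.00, -0.00, 0.00], [0.00, -0.0, 0.0]]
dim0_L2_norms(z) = [1.13, 1.14, 0.55]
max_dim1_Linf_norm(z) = 1.07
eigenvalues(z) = [-0.82, 0.19, -0.01]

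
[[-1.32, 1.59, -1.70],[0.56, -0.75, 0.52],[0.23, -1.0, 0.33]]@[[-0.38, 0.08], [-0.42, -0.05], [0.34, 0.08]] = [[-0.74, -0.32], [0.28, 0.12], [0.44, 0.09]]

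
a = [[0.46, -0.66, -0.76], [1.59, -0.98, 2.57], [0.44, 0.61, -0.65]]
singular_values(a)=[3.22, 1.12, 0.81]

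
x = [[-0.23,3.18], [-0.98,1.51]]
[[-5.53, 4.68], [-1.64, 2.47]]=x @[[-1.13, -0.29],  [-1.82, 1.45]]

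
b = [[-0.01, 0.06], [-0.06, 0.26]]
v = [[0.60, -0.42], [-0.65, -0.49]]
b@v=[[-0.04,-0.03], [-0.2,-0.1]]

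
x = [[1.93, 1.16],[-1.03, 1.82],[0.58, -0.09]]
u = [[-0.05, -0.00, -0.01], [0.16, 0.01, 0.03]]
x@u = [[0.09, 0.01, 0.02], [0.34, 0.02, 0.06], [-0.04, -0.0, -0.01]]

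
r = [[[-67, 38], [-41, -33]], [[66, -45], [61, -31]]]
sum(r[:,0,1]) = -7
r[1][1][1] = -31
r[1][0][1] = -45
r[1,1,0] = 61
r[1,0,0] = 66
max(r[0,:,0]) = -41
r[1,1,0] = 61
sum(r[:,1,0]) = 20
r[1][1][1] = -31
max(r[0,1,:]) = -33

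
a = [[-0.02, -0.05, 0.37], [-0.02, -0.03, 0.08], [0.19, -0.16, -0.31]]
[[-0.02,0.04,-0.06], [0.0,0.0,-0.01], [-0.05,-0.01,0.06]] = a @ [[-0.38,0.34,0.03], [-0.02,0.17,-0.03], [-0.07,0.15,-0.17]]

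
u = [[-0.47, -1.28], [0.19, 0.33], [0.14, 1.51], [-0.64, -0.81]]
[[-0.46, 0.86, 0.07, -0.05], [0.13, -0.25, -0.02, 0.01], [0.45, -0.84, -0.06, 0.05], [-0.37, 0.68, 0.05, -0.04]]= u@[[0.22, -0.41, -0.03, 0.02], [0.28, -0.52, -0.04, 0.03]]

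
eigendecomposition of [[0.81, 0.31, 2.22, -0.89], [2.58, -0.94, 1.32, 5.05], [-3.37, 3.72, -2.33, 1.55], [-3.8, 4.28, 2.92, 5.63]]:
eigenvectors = [[0j,(-0.72+0j),-0.22-0.21j,-0.22+0.21j],[(-0.47+0j),(-0.69+0j),-0.41+0.39j,-0.41-0.39j],[-0.27+0.00j,(-0.02+0j),(0.71+0j),(0.71-0j)],[-0.84+0.00j,0.07+0.00j,-0.05-0.29j,(-0.05+0.29j)]]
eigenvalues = [(8.94+0j), (1.25+0j), (-3.51+2.44j), (-3.51-2.44j)]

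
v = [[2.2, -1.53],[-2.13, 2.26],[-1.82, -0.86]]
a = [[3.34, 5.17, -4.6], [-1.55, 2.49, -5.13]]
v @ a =[[9.72, 7.56, -2.27],[-10.62, -5.38, -1.8],[-4.75, -11.55, 12.78]]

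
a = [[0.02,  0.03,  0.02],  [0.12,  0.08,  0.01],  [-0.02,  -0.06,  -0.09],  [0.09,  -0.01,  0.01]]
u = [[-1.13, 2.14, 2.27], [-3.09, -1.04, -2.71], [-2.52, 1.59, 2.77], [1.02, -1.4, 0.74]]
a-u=[[1.15,-2.11,-2.25], [3.21,1.12,2.72], [2.50,-1.65,-2.86], [-0.93,1.39,-0.73]]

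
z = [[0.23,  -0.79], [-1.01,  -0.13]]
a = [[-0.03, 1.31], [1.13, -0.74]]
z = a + [[0.26, -2.10], [-2.14, 0.61]]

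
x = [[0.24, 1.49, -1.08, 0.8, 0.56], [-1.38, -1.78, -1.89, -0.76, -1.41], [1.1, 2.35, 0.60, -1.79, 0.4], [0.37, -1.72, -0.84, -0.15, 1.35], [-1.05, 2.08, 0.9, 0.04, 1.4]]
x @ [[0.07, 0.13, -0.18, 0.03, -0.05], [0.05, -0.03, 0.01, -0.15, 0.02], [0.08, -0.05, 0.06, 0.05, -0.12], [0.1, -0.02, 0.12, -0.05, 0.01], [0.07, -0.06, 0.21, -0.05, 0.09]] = [[0.12, -0.01, 0.12, -0.34, 0.21], [-0.51, 0.07, -0.27, 0.24, 0.13], [0.09, 0.05, -0.27, -0.22, -0.06], [-0.05, 0.06, 0.13, 0.17, 0.17], [0.2, -0.33, 0.56, -0.37, 0.11]]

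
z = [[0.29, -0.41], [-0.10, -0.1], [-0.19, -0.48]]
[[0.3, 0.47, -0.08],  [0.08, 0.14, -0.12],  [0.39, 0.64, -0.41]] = z@[[-0.07,-0.16,0.6], [-0.78,-1.27,0.62]]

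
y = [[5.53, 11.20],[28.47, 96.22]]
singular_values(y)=[101.1, 2.11]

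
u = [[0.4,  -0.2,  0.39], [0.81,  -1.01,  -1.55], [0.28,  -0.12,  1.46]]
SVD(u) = [[0.09, 0.48, -0.87], [-0.84, 0.51, 0.19], [0.54, 0.72, 0.45]] @ diag([2.306284839230854, 1.1515320636544053, 0.10111452274399177]) @ [[-0.21, 0.33, 0.92], [0.7, -0.61, 0.38], [-0.68, -0.72, 0.10]]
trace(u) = 0.85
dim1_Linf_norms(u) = [0.4, 1.55, 1.46]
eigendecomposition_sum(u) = [[0.11, -0.14, -0.11], [0.78, -1.03, -0.79], [0.03, -0.03, -0.03]] + [[0.18, -0.02, -0.08], [0.16, -0.02, -0.07], [-0.02, 0.0, 0.01]] + [[0.11, -0.03, 0.58], [-0.13, 0.04, -0.69], [0.28, -0.09, 1.48]]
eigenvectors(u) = [[-0.14, -0.75, 0.34], [-0.99, -0.65, -0.4], [-0.03, 0.1, 0.85]]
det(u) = -0.27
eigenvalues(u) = [-0.95, 0.17, 1.63]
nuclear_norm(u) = 3.56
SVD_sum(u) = [[-0.04, 0.07, 0.19],[0.41, -0.64, -1.78],[-0.26, 0.41, 1.14]] + [[0.38,-0.33,0.21], [0.41,-0.36,0.22], [0.58,-0.5,0.31]] + [[0.06, 0.06, -0.01], [-0.01, -0.01, 0.0], [-0.03, -0.03, 0.0]]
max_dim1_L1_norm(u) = 3.37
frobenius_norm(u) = 2.58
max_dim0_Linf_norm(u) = 1.55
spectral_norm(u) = 2.31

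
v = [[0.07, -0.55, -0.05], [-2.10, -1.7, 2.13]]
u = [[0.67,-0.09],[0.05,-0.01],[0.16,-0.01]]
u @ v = [[0.24, -0.22, -0.23], [0.02, -0.01, -0.02], [0.03, -0.07, -0.03]]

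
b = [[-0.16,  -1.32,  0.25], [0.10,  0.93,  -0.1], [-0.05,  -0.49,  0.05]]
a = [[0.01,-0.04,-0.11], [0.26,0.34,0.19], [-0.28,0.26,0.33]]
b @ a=[[-0.41, -0.38, -0.15],  [0.27, 0.29, 0.13],  [-0.14, -0.15, -0.07]]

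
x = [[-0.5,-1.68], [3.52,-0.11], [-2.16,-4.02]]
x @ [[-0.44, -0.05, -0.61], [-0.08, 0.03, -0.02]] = [[0.35, -0.03, 0.34], [-1.54, -0.18, -2.14], [1.27, -0.01, 1.4]]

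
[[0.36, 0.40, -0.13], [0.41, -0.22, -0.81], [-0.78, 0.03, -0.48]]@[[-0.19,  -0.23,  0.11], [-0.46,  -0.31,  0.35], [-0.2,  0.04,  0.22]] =[[-0.23,-0.21,0.15], [0.19,-0.06,-0.21], [0.23,0.15,-0.18]]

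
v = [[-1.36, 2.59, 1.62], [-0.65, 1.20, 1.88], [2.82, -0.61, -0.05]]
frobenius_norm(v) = 4.99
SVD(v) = [[-0.74, -0.31, 0.6],[-0.47, -0.41, -0.78],[0.49, -0.86, 0.16]] @ diag([4.3880765092723815, 2.2592550572965693, 0.7392909676519599]) @ [[0.61, -0.63, -0.48],[-0.77, -0.34, -0.54],[0.18, 0.7, -0.69]]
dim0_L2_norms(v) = [3.2, 2.92, 2.48]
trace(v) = -0.21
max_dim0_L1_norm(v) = 4.83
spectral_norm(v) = 4.39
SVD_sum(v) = [[-1.98, 2.05, 1.55], [-1.25, 1.3, 0.98], [1.3, -1.34, -1.02]] + [[0.54, 0.23, 0.38], [0.71, 0.31, 0.49], [1.50, 0.65, 1.05]] + [[0.08, 0.31, -0.31], [-0.1, -0.41, 0.4], [0.02, 0.08, -0.08]]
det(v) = 7.33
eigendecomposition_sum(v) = [[0.66-0.00j, 0.86+0.00j, 1.09+0.00j], [0.59-0.00j, 0.76+0.00j, 0.96+0.00j], [0.61-0.00j, 0.79+0.00j, (1+0j)]] + [[-1.01-0.21j,0.87+0.53j,0.27-0.29j], [-0.62-1.04j,(0.22+1.17j),0.46+0.00j], [1.10+0.95j,(-0.7-1.25j),(-0.53+0.17j)]] + [[(-1.01+0.21j),(0.87-0.53j),(0.27+0.29j)],  [(-0.62+1.04j),(0.22-1.17j),(0.46-0j)],  [1.10-0.95j,(-0.7+1.25j),(-0.53-0.17j)]]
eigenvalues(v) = [(2.42+0j), (-1.32+1.14j), (-1.32-1.14j)]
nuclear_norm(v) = 7.39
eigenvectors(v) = [[0.62+0.00j, (-0.42+0.23j), -0.42-0.23j], [0.55+0.00j, -0.53-0.18j, -0.53+0.18j], [(0.57+0j), (0.68+0j), (0.68-0j)]]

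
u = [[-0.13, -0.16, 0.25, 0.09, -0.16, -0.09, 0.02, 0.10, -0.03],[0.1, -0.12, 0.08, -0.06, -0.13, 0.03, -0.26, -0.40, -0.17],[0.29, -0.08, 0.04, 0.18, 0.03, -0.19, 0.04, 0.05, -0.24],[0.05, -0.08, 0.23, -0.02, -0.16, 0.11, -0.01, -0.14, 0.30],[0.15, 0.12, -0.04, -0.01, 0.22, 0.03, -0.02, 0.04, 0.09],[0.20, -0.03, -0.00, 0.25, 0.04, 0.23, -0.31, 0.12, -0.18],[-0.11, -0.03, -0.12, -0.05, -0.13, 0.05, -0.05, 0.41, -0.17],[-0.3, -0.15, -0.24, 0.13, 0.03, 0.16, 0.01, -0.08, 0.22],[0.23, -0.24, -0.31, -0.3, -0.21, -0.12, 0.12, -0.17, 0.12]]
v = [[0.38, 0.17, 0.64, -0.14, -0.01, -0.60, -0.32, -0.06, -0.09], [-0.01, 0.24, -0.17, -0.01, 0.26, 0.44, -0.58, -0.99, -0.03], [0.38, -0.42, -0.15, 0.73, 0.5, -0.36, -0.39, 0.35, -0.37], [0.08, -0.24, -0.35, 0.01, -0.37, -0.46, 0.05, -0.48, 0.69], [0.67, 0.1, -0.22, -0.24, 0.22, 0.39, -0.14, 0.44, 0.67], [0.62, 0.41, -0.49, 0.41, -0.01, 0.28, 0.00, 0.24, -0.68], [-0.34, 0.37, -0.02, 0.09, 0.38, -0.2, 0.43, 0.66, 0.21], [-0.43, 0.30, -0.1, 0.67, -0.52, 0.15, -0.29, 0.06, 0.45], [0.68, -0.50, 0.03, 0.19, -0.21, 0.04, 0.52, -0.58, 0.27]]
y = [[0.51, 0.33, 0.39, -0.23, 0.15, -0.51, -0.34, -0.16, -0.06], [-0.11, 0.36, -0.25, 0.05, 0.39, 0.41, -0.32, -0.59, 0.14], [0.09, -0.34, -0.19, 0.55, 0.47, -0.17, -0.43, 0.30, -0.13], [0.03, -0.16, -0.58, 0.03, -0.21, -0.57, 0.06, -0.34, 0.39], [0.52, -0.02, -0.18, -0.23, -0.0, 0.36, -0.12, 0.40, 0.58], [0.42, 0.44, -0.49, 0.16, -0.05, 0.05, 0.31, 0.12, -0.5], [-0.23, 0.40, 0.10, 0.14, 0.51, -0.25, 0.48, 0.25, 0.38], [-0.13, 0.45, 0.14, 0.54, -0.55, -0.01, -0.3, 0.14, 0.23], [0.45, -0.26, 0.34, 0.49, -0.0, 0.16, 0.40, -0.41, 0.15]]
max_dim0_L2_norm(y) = 1.0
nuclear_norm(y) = 9.00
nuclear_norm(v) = 10.02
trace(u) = 0.21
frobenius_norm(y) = 3.00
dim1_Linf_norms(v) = [0.64, 0.99, 0.73, 0.69, 0.67, 0.68, 0.66, 0.67, 0.68]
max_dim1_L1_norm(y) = 2.74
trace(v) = 1.74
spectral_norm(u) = 0.78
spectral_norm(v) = 1.71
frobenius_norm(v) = 3.54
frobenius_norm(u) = 1.49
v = u + y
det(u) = -0.00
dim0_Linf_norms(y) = [0.52, 0.45, 0.58, 0.55, 0.55, 0.57, 0.48, 0.59, 0.58]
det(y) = 1.00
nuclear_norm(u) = 3.88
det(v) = 1.37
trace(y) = 1.53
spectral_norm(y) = 1.01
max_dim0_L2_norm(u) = 0.64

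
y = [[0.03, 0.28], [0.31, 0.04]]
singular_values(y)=[0.33, 0.26]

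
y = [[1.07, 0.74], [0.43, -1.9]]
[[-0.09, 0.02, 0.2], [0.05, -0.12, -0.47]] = y @ [[-0.06, -0.02, 0.01],[-0.04, 0.06, 0.25]]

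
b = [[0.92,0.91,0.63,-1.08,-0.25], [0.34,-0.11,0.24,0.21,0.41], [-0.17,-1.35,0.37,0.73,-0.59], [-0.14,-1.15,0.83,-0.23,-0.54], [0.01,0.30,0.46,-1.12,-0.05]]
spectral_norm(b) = 2.51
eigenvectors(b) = [[(0.28+0.19j), 0.28-0.19j, (0.54+0j), 0.53+0.00j, -0.46+0.00j], [-0.08+0.06j, (-0.08-0.06j), -0.57+0.00j, -0.59+0.00j, 0.47+0.00j], [(-0.73+0j), (-0.73-0j), (-0.35+0j), (-0.4+0j), 0.64+0.00j], [(-0.54-0.01j), -0.54+0.01j, (-0.02+0j), (-0.13+0j), (0.39+0j)], [(0.23-0.01j), (0.23+0.01j), (0.51+0j), (0.45+0j), (-0.06+0j)]]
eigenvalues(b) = [(1.03+0.16j), (1.03-0.16j), (-0.64+0j), (-0.51+0j), 0j]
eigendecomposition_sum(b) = [[0.49-0.62j, (0.44-0.13j), 0.23-0.40j, (-0.3+0.11j), (0.12+0.24j)], [0.13+0.19j, 0.00+0.13j, 0.09+0.10j, (-0.01-0.09j), -0.08+0.01j], [(-0.11+1.68j), (-0.61+0.75j), 0.07+0.97j, (0.41-0.55j), -0.49-0.29j], [(-0.1+1.25j), -0.46+0.56j, 0.05+0.73j, 0.31-0.41j, -0.36-0.22j], [(0.02-0.54j), (0.19-0.25j), -0.04-0.31j, -0.12+0.18j, 0.16+0.09j]] + [[0.49+0.62j, (0.44+0.13j), (0.23+0.4j), (-0.3-0.11j), 0.12-0.24j], [(0.13-0.19j), 0.00-0.13j, (0.09-0.1j), (-0.01+0.09j), -0.08-0.01j], [-0.11-1.68j, -0.61-0.75j, (0.07-0.97j), (0.41+0.55j), (-0.49+0.29j)], [(-0.1-1.25j), (-0.46-0.56j), 0.05-0.73j, 0.31+0.41j, (-0.36+0.22j)], [0.02+0.54j, 0.19+0.25j, -0.04+0.31j, (-0.12-0.18j), (0.16-0.09j)]] + [[(0.21+0j), -1.03+0.00j, (3.71+0j), (-4.58-0j), (0.32-0j)], [-0.23-0.00j, 1.08-0.00j, (-3.9-0j), (4.82+0j), -0.34+0.00j], [(-0.14-0j), 0.67-0.00j, (-2.43-0j), 2.99+0.00j, -0.21+0.00j], [-0.01-0.00j, 0.04-0.00j, (-0.14-0j), (0.18+0j), (-0.01+0j)], [0.20+0.00j, (-0.97+0j), (3.51+0j), (-4.33-0j), 0.30-0.00j]] + [[(-0.27-0j), 1.07-0.00j, -3.53-0.00j, (4.1+0j), -0.80+0.00j],[(0.3+0j), -1.20+0.00j, 3.96+0.00j, (-4.59-0j), 0.90-0.00j],[(0.2+0j), -0.80+0.00j, (2.65+0j), -3.07-0.00j, 0.60-0.00j],[(0.07+0j), -0.27+0.00j, (0.88+0j), (-1.02-0j), 0.20-0.00j],[(-0.22-0j), (0.9-0j), (-2.98-0j), (3.46+0j), -0.68+0.00j]] + [[-0j, -0.00-0.00j, (-0-0j), 0.00+0.00j, -0.00+0.00j],[(-0+0j), 0j, 0.00+0.00j, -0.00-0.00j, 0.00-0.00j],[(-0+0j), 0.00+0.00j, 0j, -0.00-0.00j, -0j],[-0.00+0.00j, 0.00+0.00j, 0j, (-0-0j), 0.00-0.00j],[0.00-0.00j, (-0-0j), (-0-0j), 0j, (-0+0j)]]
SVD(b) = [[-0.61, -0.47, 0.51, 0.37, -0.03], [0.02, 0.01, 0.60, -0.79, 0.13], [0.63, -0.32, 0.27, 0.31, 0.58], [0.34, -0.7, -0.14, -0.2, -0.58], [-0.35, -0.43, -0.53, -0.33, 0.55]] @ diag([2.508438879600263, 1.8199271385557914, 0.7882085875239904, 0.5249064212202803, 0.00026300771845362884]) @ [[-0.28, -0.76, -0.01, 0.57, -0.15], [-0.16, 0.37, -0.66, 0.51, 0.39], [0.82, 0.05, 0.26, 0.50, 0.08], [0.08, 0.26, -0.30, 0.14, -0.90], [-0.47, 0.47, 0.64, 0.39, -0.06]]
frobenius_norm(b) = 3.24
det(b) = 0.00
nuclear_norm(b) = 5.64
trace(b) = 0.90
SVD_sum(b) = [[0.44, 1.16, 0.02, -0.88, 0.23], [-0.01, -0.03, -0.0, 0.02, -0.01], [-0.45, -1.19, -0.02, 0.89, -0.23], [-0.24, -0.64, -0.01, 0.48, -0.13], [0.25, 0.65, 0.01, -0.49, 0.13]] + [[0.13, -0.32, 0.56, -0.44, -0.34], [-0.00, 0.01, -0.01, 0.01, 0.01], [0.09, -0.22, 0.38, -0.29, -0.23], [0.20, -0.48, 0.84, -0.65, -0.5], [0.12, -0.29, 0.51, -0.39, -0.3]] + [[0.33, 0.02, 0.11, 0.2, 0.03], [0.39, 0.02, 0.12, 0.24, 0.04], [0.17, 0.01, 0.06, 0.11, 0.02], [-0.09, -0.01, -0.03, -0.05, -0.01], [-0.34, -0.02, -0.11, -0.21, -0.03]] + [[0.02, 0.05, -0.06, 0.03, -0.17], [-0.03, -0.11, 0.13, -0.06, 0.37], [0.01, 0.04, -0.05, 0.02, -0.15], [-0.01, -0.03, 0.03, -0.01, 0.09], [-0.01, -0.04, 0.05, -0.02, 0.16]] + [[0.00,-0.0,-0.0,-0.0,0.00], [-0.0,0.00,0.0,0.0,-0.00], [-0.00,0.0,0.0,0.00,-0.00], [0.0,-0.0,-0.00,-0.0,0.0], [-0.00,0.00,0.00,0.0,-0.0]]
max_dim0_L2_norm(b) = 2.02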